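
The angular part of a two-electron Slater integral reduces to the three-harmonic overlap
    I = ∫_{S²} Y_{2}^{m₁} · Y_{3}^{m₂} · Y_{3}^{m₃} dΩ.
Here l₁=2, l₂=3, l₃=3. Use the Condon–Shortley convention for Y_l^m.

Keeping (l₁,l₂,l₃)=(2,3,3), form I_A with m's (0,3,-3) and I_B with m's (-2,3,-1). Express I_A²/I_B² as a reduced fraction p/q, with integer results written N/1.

5/2

l's match ⇒ only the (l;m) 3-j factors differ between A and B.
A: triangle coeff Δ(2,3,3) = 1/3780; Σ_t [2,2]: t=2:+1/96 = 1/96; (3j)²=5/84 [(2 3 3; 0 3 -3)], sign=+1
B: triangle coeff Δ(2,3,3) = 1/3780; Σ_t [2,2]: t=2:+1/96 = 1/96; (3j)²=1/42 [(2 3 3; -2 3 -1)], sign=+1
I_A²/I_B² = (5/84)/(1/42) = 5/2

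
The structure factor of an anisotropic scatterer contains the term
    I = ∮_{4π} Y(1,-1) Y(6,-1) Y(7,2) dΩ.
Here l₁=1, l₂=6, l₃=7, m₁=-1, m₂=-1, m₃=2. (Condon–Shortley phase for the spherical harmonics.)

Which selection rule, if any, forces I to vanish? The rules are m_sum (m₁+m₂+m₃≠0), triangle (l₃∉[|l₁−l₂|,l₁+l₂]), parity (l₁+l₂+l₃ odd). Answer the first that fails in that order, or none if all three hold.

Σmᵢ = 0  ✓
l₃∈[|l₁−l₂|,l₁+l₂]=[5,7], have l₃=7  ✓
Σlᵢ = 14 ⇒ even  ✓

none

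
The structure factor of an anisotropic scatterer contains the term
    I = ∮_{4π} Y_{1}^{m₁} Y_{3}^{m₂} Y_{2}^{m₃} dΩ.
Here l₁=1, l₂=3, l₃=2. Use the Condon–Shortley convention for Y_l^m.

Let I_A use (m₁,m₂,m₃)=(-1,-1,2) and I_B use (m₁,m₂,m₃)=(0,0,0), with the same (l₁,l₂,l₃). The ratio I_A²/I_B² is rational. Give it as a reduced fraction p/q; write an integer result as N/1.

1/9

l's match ⇒ only the (l;m) 3-j factors differ between A and B.
A: triangle coeff Δ(1,3,2) = 1/105; Σ_t [2,2]: t=2:+1/48 = 1/48; (3j)²=1/105 [(1 3 2; -1 -1 2)], sign=+1
B: triangle coeff Δ(1,3,2) = 1/105; Σ_t [1,1]: t=1:−1/4 = -1/4; (3j)²=3/35 [(1 3 2; 0 0 0)], sign=-1
I_A²/I_B² = (1/105)/(3/35) = 1/9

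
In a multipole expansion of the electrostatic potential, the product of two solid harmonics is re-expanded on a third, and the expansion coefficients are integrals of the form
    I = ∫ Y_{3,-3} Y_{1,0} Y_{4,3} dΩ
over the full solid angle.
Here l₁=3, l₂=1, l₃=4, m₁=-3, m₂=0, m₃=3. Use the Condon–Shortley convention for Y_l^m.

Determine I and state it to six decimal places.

-0.162868

Rules hold: Σm=0, L=8 even, 2≤4≤4.
N = 7·3·9 = 189
Δ = 0!·6!·2!/9! = 1/252
Racah Σ t=0..0: t=0:+1/36 = 1/36
⇒ 3j(3 1 4; 0 0 0)² = 4/63, sgn +1
Racah Σ t=0..0: t=0:+1/720 = 1/720
⇒ 3j(3 1 4; -3 0 3)² = 1/36, sgn -1
4πI² = N·(3j₀)²·(3jₘ)² = 1/3
I = -1·√(0.333333/4π) = -0.16286750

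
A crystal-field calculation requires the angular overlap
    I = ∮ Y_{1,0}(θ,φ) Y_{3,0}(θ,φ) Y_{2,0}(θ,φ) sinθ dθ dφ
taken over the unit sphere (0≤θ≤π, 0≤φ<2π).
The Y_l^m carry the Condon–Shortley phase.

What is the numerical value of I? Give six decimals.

0.247767

Checks pass: Σm=0; 6 even; l₃=2∈[2,4].
(2·1+1)(2·3+1)(2·2+1) = 105
Δ: 2! 0! 4! / 7! → 1/105
sum: t=1:−1/4 = -1/4
3j²(1 3 2; 0 0 0) = Δ·Π!·Σ² = 3/35  (sign -1)
(m-triple is (0,0,0) — same symbol as above.)
combine: 4πI² = 105·3/35·3/35 = 27/35
take √, sign +1: I = 0.24776670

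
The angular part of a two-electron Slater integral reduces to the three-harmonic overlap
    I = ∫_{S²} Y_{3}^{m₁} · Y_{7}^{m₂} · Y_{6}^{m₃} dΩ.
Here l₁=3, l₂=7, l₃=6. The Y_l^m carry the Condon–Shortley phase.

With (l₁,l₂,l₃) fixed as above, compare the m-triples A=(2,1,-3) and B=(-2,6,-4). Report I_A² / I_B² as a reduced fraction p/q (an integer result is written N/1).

585/704

Shared (l₁,l₂,l₃)=(3,7,6): N and (l;000)² cancel in I_A²/I_B².
A: Δ = 4!·2!·10!/17! = 1/2042040; Racah Σ t=0..1: t=0:+1/1935360 t=1:−1/362880 = -13/5806080; ⇒ 3j(3 7 6; 2 1 -3)² = 195/10472, sgn +1
B: Δ = 4!·2!·10!/17! = 1/2042040; Racah Σ t=3..4: t=3:−1/43545600 t=4:+1/8709120 = 1/10886400; ⇒ 3j(3 7 6; -2 6 -4)² = 8/357, sgn +1
I_A²/I_B² = (195/10472)/(8/357) = 585/704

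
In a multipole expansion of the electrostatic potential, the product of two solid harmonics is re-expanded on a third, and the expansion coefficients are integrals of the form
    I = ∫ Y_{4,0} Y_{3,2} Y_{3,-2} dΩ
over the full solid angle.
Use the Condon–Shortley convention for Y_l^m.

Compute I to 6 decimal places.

-0.179515

Rules hold: Σm=0, L=10 even, 1≤3≤7.
N = 9·7·7 = 441
Δ = 4!·4!·2!/11! = 1/34650
Racah Σ t=1..3: t=1:−1/72 t=2:+1/16 t=3:−1/72 = 5/144
⇒ 3j(4 3 3; 0 0 0)² = 2/77, sgn -1
Racah Σ t=3..4: t=3:−1/72 t=4:+1/576 = -7/576
⇒ 3j(4 3 3; 0 2 -2)² = 7/198, sgn +1
4πI² = N·(3j₀)²·(3jₘ)² = 49/121
I = -1·√(0.404959/4π) = -0.17951487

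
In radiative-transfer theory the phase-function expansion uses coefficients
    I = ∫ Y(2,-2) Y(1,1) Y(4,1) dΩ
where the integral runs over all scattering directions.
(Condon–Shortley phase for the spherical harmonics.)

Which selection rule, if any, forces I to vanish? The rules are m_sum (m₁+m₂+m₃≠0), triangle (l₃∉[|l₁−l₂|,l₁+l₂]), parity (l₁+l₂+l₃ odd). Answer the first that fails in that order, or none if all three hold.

triangle

m₁+m₂+m₃ = -2 + 1 + 1 = 0  ✓
triangle: |2−1|=1 ≤ l₃=4 ≤ 2+1=3  ✗
parity: l₁+l₂+l₃ = 7 is odd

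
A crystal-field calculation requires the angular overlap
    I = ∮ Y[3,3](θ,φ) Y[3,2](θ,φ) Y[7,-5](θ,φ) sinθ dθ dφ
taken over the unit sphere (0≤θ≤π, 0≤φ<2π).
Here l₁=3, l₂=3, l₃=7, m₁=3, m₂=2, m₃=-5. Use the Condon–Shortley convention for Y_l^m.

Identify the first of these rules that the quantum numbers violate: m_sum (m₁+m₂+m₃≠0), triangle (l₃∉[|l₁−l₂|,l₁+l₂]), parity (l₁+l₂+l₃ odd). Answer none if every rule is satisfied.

m₁+m₂+m₃ = 3 + 2 − 5 = 0  ✓
triangle: |3−3|=0 ≤ l₃=7 ≤ 3+3=6  ✗
parity: l₁+l₂+l₃ = 13 is odd

triangle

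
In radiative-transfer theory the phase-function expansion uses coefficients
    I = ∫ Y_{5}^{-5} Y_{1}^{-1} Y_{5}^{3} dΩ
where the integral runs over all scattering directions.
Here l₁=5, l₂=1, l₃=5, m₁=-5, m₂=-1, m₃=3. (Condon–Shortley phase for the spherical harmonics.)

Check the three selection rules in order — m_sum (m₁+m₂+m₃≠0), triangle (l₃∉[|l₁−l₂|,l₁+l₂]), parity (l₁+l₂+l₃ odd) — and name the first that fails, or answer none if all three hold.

m_sum

Σmᵢ = -3  ✗
l₃∈[|l₁−l₂|,l₁+l₂]=[4,6], have l₃=5
Σlᵢ = 11 ⇒ odd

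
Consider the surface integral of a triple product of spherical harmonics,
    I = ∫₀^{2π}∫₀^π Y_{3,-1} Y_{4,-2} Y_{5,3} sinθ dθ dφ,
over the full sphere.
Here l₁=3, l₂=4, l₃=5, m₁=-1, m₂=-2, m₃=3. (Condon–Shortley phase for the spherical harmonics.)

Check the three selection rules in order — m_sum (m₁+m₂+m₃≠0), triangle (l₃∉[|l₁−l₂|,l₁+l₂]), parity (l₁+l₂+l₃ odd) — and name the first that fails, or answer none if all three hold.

none

azimuthal sum: -1 − 2 + 3 = 0  ✓
1 ≤ 5 ≤ 7 (triangle on l)  ✓
L = 3 + 4 + 5 = 12 (even)  ✓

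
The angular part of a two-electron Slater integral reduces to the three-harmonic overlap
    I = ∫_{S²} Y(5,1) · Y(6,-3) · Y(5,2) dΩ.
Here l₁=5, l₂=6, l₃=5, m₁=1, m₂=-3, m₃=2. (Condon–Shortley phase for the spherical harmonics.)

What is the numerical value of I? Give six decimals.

-0.071298

Checks pass: Σm=0; 16 even; l₃=5∈[1,11].
(2·5+1)(2·6+1)(2·5+1) = 1573
Δ: 6! 4! 6! / 17! → 1/28588560
sum: t=1:−1/345600 t=2:+1/13824 t=3:−1/5184 t=4:+1/13824 t=5:−1/345600 = -7/129600
3j²(5 6 5; 0 0 0) = Δ·Π!·Σ² = 80/7293  (sign +1)
sum: t=0:+1/622080 t=1:−1/34560 t=2:+1/23040 t=3:−1/155520 = 1/103680
3j²(5 6 5; 1 -3 2) = Δ·Π!·Σ² = 9/2431  (sign -1)
combine: 4πI² = 1573·80/7293·9/2431 = 240/3757
take √, sign -1: I = -0.07129845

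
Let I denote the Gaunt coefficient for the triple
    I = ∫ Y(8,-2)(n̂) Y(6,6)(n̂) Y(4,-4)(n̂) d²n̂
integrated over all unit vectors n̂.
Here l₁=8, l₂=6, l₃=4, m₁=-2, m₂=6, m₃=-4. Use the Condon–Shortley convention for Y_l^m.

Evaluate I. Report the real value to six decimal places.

Checks pass: Σm=0; 18 even; l₃=4∈[2,14].
(2·8+1)(2·6+1)(2·4+1) = 1989
Δ: 10! 6! 2! / 19! → 1/23279256
sum: t=4:+1/1658880 t=5:−1/518400 t=6:+1/1658880 = -1/1382400
3j²(8 6 4; 0 0 0) = Δ·Π!·Σ² = 504/46189  (sign -1)
sum: t=10:+1/5225472000 = 1/5225472000
3j²(8 6 4; -2 6 -4) = Δ·Π!·Σ² = 1/12597  (sign +1)
combine: 4πI² = 1989·504/46189·1/12597 = 1512/877591
take √, sign -1: I = -0.01170914

-0.011709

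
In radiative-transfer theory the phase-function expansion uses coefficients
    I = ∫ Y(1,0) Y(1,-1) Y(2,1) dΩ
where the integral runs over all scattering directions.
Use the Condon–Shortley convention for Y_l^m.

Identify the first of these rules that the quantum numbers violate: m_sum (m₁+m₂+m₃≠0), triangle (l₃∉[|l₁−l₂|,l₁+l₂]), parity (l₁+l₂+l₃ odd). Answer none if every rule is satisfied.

azimuthal sum: 0 − 1 + 1 = 0  ✓
0 ≤ 2 ≤ 2 (triangle on l)  ✓
L = 1 + 1 + 2 = 4 (even)  ✓

none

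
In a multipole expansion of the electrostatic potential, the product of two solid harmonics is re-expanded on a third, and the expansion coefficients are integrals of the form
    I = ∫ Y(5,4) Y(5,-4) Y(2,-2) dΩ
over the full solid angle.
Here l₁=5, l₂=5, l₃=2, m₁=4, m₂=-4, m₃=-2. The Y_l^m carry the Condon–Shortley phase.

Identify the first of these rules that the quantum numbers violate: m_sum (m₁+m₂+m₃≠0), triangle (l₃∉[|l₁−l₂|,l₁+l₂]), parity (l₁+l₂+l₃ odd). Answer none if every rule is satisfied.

m_sum

azimuthal sum: 4 − 4 − 2 = -2  ✗
0 ≤ 2 ≤ 10 (triangle on l)
L = 5 + 5 + 2 = 12 (even)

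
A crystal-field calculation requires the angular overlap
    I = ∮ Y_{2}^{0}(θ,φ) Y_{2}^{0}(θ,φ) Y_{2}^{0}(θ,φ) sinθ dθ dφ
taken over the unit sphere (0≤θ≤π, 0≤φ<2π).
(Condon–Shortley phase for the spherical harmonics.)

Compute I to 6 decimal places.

0.180224

Checks pass: Σm=0; 6 even; l₃=2∈[0,4].
(2·2+1)(2·2+1)(2·2+1) = 125
Δ: 2! 2! 2! / 7! → 1/630
sum: t=0:+1/8 t=1:−1/1 t=2:+1/8 = -3/4
3j²(2 2 2; 0 0 0) = Δ·Π!·Σ² = 2/35  (sign -1)
(m-triple is (0,0,0) — same symbol as above.)
combine: 4πI² = 125·2/35·2/35 = 20/49
take √, sign +1: I = 0.18022375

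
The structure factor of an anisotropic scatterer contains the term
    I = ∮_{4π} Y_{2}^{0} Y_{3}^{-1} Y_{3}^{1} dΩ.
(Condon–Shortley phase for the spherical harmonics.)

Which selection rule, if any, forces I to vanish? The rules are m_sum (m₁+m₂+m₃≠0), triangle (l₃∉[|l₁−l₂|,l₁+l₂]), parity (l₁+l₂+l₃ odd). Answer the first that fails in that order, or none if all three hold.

azimuthal sum: 0 − 1 + 1 = 0  ✓
1 ≤ 3 ≤ 5 (triangle on l)  ✓
L = 2 + 3 + 3 = 8 (even)  ✓

none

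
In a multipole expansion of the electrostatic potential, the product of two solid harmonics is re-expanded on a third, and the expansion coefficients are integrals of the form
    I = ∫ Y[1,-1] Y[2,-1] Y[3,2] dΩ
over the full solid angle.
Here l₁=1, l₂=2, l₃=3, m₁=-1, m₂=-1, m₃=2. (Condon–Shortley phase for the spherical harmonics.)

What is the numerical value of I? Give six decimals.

0.261169

m-sum 0 ✓  L=6 even ✓  1≤3≤3 ✓
Π(2lᵢ+1) = 3×5×7 = 105
triangle coeff Δ(1,2,3) = 1/105
Σ_t [0,0]: t=0:+1/4 = 1/4
(3j)²=3/35 [(1 2 3; 0 0 0)], sign=-1
Σ_t [0,0]: t=0:+1/12 = 1/12
(3j)²=2/21 [(1 2 3; -1 -1 2)], sign=-1
⇒ 4πI² = 6/7
I = (+1)√(6/7/(4π)) = 0.26116903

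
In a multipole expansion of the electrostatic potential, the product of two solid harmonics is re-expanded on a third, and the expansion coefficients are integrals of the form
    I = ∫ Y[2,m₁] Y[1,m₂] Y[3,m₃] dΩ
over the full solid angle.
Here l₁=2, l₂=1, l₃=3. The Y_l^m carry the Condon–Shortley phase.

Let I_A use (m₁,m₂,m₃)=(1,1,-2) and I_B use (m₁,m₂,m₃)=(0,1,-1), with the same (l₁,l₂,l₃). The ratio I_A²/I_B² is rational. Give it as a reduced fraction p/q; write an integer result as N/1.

Shared (l₁,l₂,l₃)=(2,1,3): N and (l;000)² cancel in I_A²/I_B².
A: Δ = 0!·4!·2!/7! = 1/105; Racah Σ t=0..0: t=0:+1/12 = 1/12; ⇒ 3j(2 1 3; 1 1 -2)² = 2/21, sgn -1
B: Δ = 0!·4!·2!/7! = 1/105; Racah Σ t=0..0: t=0:+1/8 = 1/8; ⇒ 3j(2 1 3; 0 1 -1)² = 2/35, sgn +1
I_A²/I_B² = (2/21)/(2/35) = 5/3

5/3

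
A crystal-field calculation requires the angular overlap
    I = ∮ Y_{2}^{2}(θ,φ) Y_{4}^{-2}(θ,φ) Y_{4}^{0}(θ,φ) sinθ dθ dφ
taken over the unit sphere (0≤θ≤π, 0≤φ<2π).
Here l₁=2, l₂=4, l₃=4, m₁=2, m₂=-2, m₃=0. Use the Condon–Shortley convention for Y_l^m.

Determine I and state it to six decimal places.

Rules hold: Σm=0, L=10 even, 2≤4≤6.
N = 5·9·9 = 405
Δ = 2!·2!·6!/11! = 1/13860
Racah Σ t=0..2: t=0:+1/192 t=1:−1/36 t=2:+1/192 = -5/288
⇒ 3j(2 4 4; 0 0 0)² = 20/693, sgn -1
Racah Σ t=0..0: t=0:+1/192 = 1/192
⇒ 3j(2 4 4; 2 -2 0)² = 3/77, sgn +1
4πI² = N·(3j₀)²·(3jₘ)² = 2700/5929
I = -1·√(0.455389/4π) = -0.19036462

-0.190365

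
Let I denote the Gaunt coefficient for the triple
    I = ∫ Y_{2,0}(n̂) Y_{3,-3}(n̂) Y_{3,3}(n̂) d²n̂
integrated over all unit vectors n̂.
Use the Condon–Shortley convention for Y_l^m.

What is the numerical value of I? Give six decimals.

Rules hold: Σm=0, L=8 even, 1≤3≤5.
N = 5·7·7 = 245
Δ = 2!·2!·4!/9! = 1/3780
Racah Σ t=0..2: t=0:+1/24 t=1:−1/4 t=2:+1/24 = -1/6
⇒ 3j(2 3 3; 0 0 0)² = 4/105, sgn +1
Racah Σ t=0..0: t=0:+1/96 = 1/96
⇒ 3j(2 3 3; 0 -3 3)² = 5/84, sgn +1
4πI² = N·(3j₀)²·(3jₘ)² = 5/9
I = +1·√(0.555556/4π) = 0.21026104

0.210261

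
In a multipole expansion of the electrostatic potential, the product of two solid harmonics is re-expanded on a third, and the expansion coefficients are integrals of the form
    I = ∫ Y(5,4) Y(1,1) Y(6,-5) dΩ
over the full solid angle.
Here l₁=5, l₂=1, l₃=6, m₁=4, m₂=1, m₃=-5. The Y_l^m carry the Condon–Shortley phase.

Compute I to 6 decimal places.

-0.303018

m-sum 0 ✓  L=12 even ✓  4≤6≤6 ✓
Π(2lᵢ+1) = 11×3×13 = 429
triangle coeff Δ(5,1,6) = 1/858
Σ_t [0,0]: t=0:+1/14400 = 1/14400
(3j)²=6/143 [(5 1 6; 0 0 0)], sign=+1
Σ_t [0,0]: t=0:+1/725760 = 1/725760
(3j)²=5/78 [(5 1 6; 4 1 -5)], sign=-1
⇒ 4πI² = 15/13
I = (-1)√(15/13/(4π)) = -0.30301841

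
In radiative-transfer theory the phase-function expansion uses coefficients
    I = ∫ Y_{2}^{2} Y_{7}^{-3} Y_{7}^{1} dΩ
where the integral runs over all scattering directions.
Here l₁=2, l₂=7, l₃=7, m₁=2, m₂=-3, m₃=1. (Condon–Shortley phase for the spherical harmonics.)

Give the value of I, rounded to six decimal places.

Rules hold: Σm=0, L=16 even, 5≤7≤9.
N = 5·15·15 = 1125
Δ = 2!·2!·12!/17! = 1/185640
Racah Σ t=0..2: t=0:+1/2419200 t=1:−1/518400 t=2:+1/2419200 = -1/907200
⇒ 3j(2 7 7; 0 0 0)² = 56/3315, sgn +1
Racah Σ t=0..0: t=0:+1/3870720 = 1/3870720
⇒ 3j(2 7 7; 2 -3 1)² = 135/6188, sgn +1
4πI² = N·(3j₀)²·(3jₘ)² = 20250/48841
I = +1·√(0.414611/4π) = 0.18164160

0.181642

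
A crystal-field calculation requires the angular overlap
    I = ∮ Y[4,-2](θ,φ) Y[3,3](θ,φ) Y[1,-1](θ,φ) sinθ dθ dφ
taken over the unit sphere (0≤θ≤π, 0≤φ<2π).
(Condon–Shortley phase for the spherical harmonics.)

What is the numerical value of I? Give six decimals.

0.061558

Checks pass: Σm=0; 8 even; l₃=1∈[1,7].
(2·4+1)(2·3+1)(2·1+1) = 189
Δ: 6! 2! 0! / 9! → 1/252
sum: t=3:−1/36 = -1/36
3j²(4 3 1; 0 0 0) = Δ·Π!·Σ² = 4/63  (sign +1)
sum: t=6:+1/1440 = 1/1440
3j²(4 3 1; -2 3 -1) = Δ·Π!·Σ² = 1/252  (sign +1)
combine: 4πI² = 189·4/63·1/252 = 1/21
take √, sign +1: I = 0.06155813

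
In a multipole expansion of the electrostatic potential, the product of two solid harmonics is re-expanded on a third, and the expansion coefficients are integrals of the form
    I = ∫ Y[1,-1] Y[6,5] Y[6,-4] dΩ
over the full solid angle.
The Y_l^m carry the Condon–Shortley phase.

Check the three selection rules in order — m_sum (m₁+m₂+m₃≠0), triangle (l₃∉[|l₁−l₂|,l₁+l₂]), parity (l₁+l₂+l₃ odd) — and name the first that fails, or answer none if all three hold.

azimuthal sum: -1 + 5 − 4 = 0  ✓
5 ≤ 6 ≤ 7 (triangle on l)  ✓
L = 1 + 6 + 6 = 13 (odd)  ✗

parity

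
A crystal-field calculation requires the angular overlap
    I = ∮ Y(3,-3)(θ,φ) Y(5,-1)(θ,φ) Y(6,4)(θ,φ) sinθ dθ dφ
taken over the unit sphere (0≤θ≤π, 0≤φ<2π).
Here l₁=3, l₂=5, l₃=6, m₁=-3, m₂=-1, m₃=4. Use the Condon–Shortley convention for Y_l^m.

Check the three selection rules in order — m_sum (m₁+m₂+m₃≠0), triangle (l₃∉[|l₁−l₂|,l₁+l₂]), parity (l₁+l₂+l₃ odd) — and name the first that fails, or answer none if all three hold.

azimuthal sum: -3 − 1 + 4 = 0  ✓
2 ≤ 6 ≤ 8 (triangle on l)  ✓
L = 3 + 5 + 6 = 14 (even)  ✓

none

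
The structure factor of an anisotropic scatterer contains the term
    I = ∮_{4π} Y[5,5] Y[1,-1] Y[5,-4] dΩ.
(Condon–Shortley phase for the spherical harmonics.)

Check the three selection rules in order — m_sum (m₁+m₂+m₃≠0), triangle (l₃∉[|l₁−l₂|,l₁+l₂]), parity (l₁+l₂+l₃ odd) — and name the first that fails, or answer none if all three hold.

azimuthal sum: 5 − 1 − 4 = 0  ✓
4 ≤ 5 ≤ 6 (triangle on l)  ✓
L = 5 + 1 + 5 = 11 (odd)  ✗

parity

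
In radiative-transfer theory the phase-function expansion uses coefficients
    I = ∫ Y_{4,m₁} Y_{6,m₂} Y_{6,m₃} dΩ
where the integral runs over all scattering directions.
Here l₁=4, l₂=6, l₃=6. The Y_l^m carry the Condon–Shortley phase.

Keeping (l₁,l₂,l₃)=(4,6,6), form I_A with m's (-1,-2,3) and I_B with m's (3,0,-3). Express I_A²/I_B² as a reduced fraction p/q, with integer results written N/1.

l's match ⇒ only the (l;m) 3-j factors differ between A and B.
A: triangle coeff Δ(4,6,6) = 1/15315300; Σ_t [1,4]: t=1:−1/103680 t=2:+1/34560 t=3:−1/120960 t=4:+1/5806080 = 13/1161216; (3j)²=65/5236 [(4 6 6; -1 -2 3)], sign=-1
B: triangle coeff Δ(4,6,6) = 1/15315300; Σ_t [0,1]: t=0:+1/207360 t=1:−1/103680 = -1/207360; (3j)²=21/2431 [(4 6 6; 3 0 -3)], sign=+1
I_A²/I_B² = (65/5236)/(21/2431) = 845/588

845/588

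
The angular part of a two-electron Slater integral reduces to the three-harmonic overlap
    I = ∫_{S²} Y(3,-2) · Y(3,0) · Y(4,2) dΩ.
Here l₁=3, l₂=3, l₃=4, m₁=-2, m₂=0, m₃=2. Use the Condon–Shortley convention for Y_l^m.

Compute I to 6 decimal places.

-0.044418

Checks pass: Σm=0; 10 even; l₃=4∈[0,6].
(2·3+1)(2·3+1)(2·4+1) = 441
Δ: 2! 4! 4! / 11! → 1/34650
sum: t=0:+1/72 t=1:−1/16 t=2:+1/72 = -5/144
3j²(3 3 4; 0 0 0) = Δ·Π!·Σ² = 2/77  (sign -1)
sum: t=1:−1/96 t=2:+1/72 = 1/288
3j²(3 3 4; -2 0 2) = Δ·Π!·Σ² = 1/462  (sign +1)
combine: 4πI² = 441·2/77·1/462 = 3/121
take √, sign -1: I = -0.04441841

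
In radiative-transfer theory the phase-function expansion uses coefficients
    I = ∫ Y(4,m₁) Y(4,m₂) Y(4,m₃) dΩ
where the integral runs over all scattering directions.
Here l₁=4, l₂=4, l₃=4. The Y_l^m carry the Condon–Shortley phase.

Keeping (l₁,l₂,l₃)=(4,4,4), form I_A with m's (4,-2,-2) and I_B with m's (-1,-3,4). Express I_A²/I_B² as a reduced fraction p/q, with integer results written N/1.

9/7

l's match ⇒ only the (l;m) 3-j factors differ between A and B.
A: triangle coeff Δ(4,4,4) = 1/450450; Σ_t [0,0]: t=0:+1/2304 = 1/2304; (3j)²=5/143 [(4 4 4; 4 -2 -2)], sign=+1
B: triangle coeff Δ(4,4,4) = 1/450450; Σ_t [1,1]: t=1:−1/3456 = -1/3456; (3j)²=35/1287 [(4 4 4; -1 -3 4)], sign=-1
I_A²/I_B² = (5/143)/(35/1287) = 9/7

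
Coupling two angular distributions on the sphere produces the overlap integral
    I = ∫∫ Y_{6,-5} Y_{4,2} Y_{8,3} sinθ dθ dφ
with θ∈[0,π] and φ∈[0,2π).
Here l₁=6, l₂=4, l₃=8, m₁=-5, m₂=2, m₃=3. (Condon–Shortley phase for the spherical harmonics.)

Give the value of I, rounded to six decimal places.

0.119359

Rules hold: Σm=0, L=18 even, 2≤8≤10.
N = 13·9·17 = 1989
Δ = 2!·10!·6!/19! = 1/23279256
Racah Σ t=0..2: t=0:+1/1658880 t=1:−1/518400 t=2:+1/1658880 = -1/1382400
⇒ 3j(6 4 8; 0 0 0)² = 504/46189, sgn -1
Racah Σ t=1..2: t=1:−1/435456000 t=2:+1/34836480 = 23/870912000
⇒ 3j(6 4 8; -5 2 3)² = 5819/705432, sgn -1
4πI² = N·(3j₀)²·(3jₘ)² = 14283/79781
I = +1·√(0.179028/4π) = 0.11935897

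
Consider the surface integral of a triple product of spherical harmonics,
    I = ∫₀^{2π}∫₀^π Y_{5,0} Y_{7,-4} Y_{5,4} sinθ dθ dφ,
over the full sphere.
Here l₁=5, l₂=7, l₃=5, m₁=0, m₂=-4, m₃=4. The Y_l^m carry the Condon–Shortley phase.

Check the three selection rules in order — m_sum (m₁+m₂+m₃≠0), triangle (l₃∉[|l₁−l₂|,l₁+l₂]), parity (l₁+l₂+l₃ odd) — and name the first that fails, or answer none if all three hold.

parity

azimuthal sum: 0 − 4 + 4 = 0  ✓
2 ≤ 5 ≤ 12 (triangle on l)  ✓
L = 5 + 7 + 5 = 17 (odd)  ✗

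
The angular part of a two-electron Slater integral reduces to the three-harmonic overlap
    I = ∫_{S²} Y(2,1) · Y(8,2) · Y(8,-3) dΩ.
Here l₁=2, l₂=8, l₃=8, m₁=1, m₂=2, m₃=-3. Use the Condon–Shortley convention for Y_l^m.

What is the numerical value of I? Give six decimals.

Rules hold: Σm=0, L=18 even, 6≤8≤10.
N = 5·17·17 = 1445
Δ = 2!·2!·14!/19! = 1/348840
Racah Σ t=0..2: t=0:+1/116121600 t=1:−1/25401600 t=2:+1/116121600 = -1/45158400
⇒ 3j(2 8 8; 0 0 0)² = 24/1615, sgn -1
Racah Σ t=0..1: t=0:+1/174182400 t=1:−1/87091200 = -1/174182400
⇒ 3j(2 8 8; 1 2 -3)² = 55/7752, sgn +1
4πI² = N·(3j₀)²·(3jₘ)² = 55/361
I = -1·√(0.152355/4π) = -0.11010900

-0.110109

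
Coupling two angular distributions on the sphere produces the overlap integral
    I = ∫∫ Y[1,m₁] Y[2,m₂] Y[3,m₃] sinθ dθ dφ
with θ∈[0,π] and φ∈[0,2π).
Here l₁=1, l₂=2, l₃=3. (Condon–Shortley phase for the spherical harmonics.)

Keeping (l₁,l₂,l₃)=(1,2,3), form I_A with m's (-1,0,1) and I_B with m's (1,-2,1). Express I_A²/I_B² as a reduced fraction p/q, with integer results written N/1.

6/1

Same 1,2,3: normalisation and zero-m 3j drop out of the ratio.
A: Δ: 0! 2! 4! / 7! → 1/105; sum: t=0:+1/8 = 1/8; 3j²(1 2 3; -1 0 1) = Δ·Π!·Σ² = 2/35  (sign +1)
B: Δ: 0! 2! 4! / 7! → 1/105; sum: t=0:+1/48 = 1/48; 3j²(1 2 3; 1 -2 1) = Δ·Π!·Σ² = 1/105  (sign +1)
I_A²/I_B² = (2/35)/(1/105) = 6/1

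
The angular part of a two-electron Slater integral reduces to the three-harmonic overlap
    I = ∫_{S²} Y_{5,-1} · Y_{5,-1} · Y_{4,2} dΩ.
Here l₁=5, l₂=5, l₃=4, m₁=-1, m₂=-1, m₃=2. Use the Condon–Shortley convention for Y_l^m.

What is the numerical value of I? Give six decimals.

Rules hold: Σm=0, L=14 even, 0≤4≤10.
N = 11·11·9 = 1089
Δ = 6!·4!·4!/15! = 1/3153150
Racah Σ t=1..5: t=1:−1/69120 t=2:+1/1728 t=3:−1/576 t=4:+1/1728 t=5:−1/69120 = -7/11520
⇒ 3j(5 5 4; 0 0 0)² = 2/143, sgn -1
Racah Σ t=2..4: t=2:+1/4608 t=3:−1/1296 t=4:+1/4608 = -7/20736
⇒ 3j(5 5 4; -1 -1 2)² = 20/1287, sgn -1
4πI² = N·(3j₀)²·(3jₘ)² = 40/169
I = +1·√(0.236686/4π) = 0.13724032

0.137240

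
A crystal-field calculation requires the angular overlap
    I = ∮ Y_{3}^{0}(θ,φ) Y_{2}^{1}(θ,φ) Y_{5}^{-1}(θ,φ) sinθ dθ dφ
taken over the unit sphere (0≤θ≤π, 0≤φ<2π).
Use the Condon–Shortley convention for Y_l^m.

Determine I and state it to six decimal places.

m-sum 0 ✓  L=10 even ✓  1≤5≤5 ✓
Π(2lᵢ+1) = 7×5×11 = 385
triangle coeff Δ(3,2,5) = 1/2310
Σ_t [0,0]: t=0:+1/144 = 1/144
(3j)²=10/231 [(3 2 5; 0 0 0)], sign=-1
Σ_t [0,0]: t=0:+1/216 = 1/216
(3j)²=8/231 [(3 2 5; 0 1 -1)], sign=+1
⇒ 4πI² = 400/693
I = (-1)√(400/693/(4π)) = -0.21431790

-0.214318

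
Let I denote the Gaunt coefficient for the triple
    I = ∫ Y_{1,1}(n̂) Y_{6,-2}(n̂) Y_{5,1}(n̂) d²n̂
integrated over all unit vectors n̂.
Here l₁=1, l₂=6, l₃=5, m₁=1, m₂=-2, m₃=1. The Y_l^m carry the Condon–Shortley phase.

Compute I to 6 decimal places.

0.216205

m-sum 0 ✓  L=12 even ✓  5≤5≤7 ✓
Π(2lᵢ+1) = 3×13×11 = 429
triangle coeff Δ(1,6,5) = 1/858
Σ_t [1,1]: t=1:−1/14400 = -1/14400
(3j)²=6/143 [(1 6 5; 0 0 0)], sign=+1
Σ_t [0,0]: t=0:+1/34560 = 1/34560
(3j)²=14/429 [(1 6 5; 1 -2 1)], sign=+1
⇒ 4πI² = 84/143
I = (+1)√(84/143/(4π)) = 0.21620548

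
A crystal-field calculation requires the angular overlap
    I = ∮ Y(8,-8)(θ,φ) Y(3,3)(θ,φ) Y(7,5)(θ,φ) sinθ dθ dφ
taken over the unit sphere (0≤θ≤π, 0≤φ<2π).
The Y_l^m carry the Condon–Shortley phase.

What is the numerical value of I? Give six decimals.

-0.093795

m-sum 0 ✓  L=18 even ✓  5≤7≤11 ✓
Π(2lᵢ+1) = 17×7×15 = 1785
triangle coeff Δ(8,3,7) = 1/5290740
Σ_t [1,3]: t=1:−1/7257600 t=2:+1/2073600 t=3:−1/7257600 = 1/4838400
(3j)²=252/20995 [(8 3 7; 0 0 0)], sign=-1
Σ_t [4,4]: t=4:+1/22992076800 = 1/22992076800
(3j)²=5/969 [(8 3 7; -8 3 5)], sign=+1
⇒ 4πI² = 8820/79781
I = (-1)√(8820/79781/(4π)) = -0.09379499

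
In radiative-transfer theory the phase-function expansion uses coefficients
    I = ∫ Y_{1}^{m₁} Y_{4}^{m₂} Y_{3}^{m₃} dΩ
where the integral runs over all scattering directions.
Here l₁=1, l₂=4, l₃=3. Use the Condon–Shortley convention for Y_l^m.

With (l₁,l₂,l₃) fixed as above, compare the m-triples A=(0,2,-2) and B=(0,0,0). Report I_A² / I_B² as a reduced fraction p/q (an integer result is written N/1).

3/4

Shared (l₁,l₂,l₃)=(1,4,3): N and (l;000)² cancel in I_A²/I_B².
A: Δ = 2!·0!·6!/9! = 1/252; Racah Σ t=1..1: t=1:−1/120 = -1/120; ⇒ 3j(1 4 3; 0 2 -2)² = 1/21, sgn +1
B: Δ = 2!·0!·6!/9! = 1/252; Racah Σ t=1..1: t=1:−1/36 = -1/36; ⇒ 3j(1 4 3; 0 0 0)² = 4/63, sgn +1
I_A²/I_B² = (1/21)/(4/63) = 3/4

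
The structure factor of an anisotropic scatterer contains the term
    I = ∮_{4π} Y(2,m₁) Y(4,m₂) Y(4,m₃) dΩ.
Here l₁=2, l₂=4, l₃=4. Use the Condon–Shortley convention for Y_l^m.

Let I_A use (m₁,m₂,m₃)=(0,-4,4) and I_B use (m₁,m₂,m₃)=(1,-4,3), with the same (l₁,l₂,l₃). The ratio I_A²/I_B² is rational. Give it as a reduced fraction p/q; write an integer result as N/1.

l's match ⇒ only the (l;m) 3-j factors differ between A and B.
A: triangle coeff Δ(2,4,4) = 1/13860; Σ_t [0,0]: t=0:+1/2880 = 1/2880; (3j)²=28/495 [(2 4 4; 0 -4 4)], sign=+1
B: triangle coeff Δ(2,4,4) = 1/13860; Σ_t [0,0]: t=0:+1/1440 = 1/1440; (3j)²=7/165 [(2 4 4; 1 -4 3)], sign=-1
I_A²/I_B² = (28/495)/(7/165) = 4/3

4/3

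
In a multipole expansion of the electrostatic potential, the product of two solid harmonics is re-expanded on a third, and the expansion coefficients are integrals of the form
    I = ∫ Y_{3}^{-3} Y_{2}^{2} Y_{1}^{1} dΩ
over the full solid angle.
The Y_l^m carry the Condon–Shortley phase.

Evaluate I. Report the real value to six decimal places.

-0.319865

m-sum 0 ✓  L=6 even ✓  1≤1≤5 ✓
Π(2lᵢ+1) = 7×5×3 = 105
triangle coeff Δ(3,2,1) = 1/105
Σ_t [2,2]: t=2:+1/4 = 1/4
(3j)²=3/35 [(3 2 1; 0 0 0)], sign=-1
Σ_t [4,4]: t=4:+1/48 = 1/48
(3j)²=1/7 [(3 2 1; -3 2 1)], sign=+1
⇒ 4πI² = 9/7
I = (-1)√(9/7/(4π)) = -0.31986543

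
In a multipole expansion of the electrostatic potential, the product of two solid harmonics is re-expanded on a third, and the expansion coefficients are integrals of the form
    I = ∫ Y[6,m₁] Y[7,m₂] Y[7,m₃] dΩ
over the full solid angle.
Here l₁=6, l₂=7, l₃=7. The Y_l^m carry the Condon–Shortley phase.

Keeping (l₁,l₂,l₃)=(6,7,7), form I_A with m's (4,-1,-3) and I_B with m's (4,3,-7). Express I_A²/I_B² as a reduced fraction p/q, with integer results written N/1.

l's match ⇒ only the (l;m) 3-j factors differ between A and B.
A: triangle coeff Δ(6,7,7) = 1/2444321880; Σ_t [0,2]: t=0:+1/49766400 t=1:−1/10368000 t=2:+1/19906560 = -13/497664000; (3j)²=91/17765 [(6 7 7; 4 -1 -3)], sign=-1
B: triangle coeff Δ(6,7,7) = 1/2444321880; Σ_t [2,2]: t=2:+1/1393459200 = 1/1393459200; (3j)²=15/1292 [(6 7 7; 4 3 -7)], sign=+1
I_A²/I_B² = (91/17765)/(15/1292) = 364/825

364/825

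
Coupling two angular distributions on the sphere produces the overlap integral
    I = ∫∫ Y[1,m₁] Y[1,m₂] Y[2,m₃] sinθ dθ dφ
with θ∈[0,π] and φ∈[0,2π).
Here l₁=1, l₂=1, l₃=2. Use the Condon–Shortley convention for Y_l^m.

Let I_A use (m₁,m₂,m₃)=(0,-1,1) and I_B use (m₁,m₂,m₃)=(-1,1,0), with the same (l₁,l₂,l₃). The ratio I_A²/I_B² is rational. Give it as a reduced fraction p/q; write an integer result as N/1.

Shared (l₁,l₂,l₃)=(1,1,2): N and (l;000)² cancel in I_A²/I_B².
A: Δ = 0!·2!·2!/5! = 1/30; Racah Σ t=0..0: t=0:+1/2 = 1/2; ⇒ 3j(1 1 2; 0 -1 1)² = 1/10, sgn -1
B: Δ = 0!·2!·2!/5! = 1/30; Racah Σ t=0..0: t=0:+1/4 = 1/4; ⇒ 3j(1 1 2; -1 1 0)² = 1/30, sgn +1
I_A²/I_B² = (1/10)/(1/30) = 3/1

3/1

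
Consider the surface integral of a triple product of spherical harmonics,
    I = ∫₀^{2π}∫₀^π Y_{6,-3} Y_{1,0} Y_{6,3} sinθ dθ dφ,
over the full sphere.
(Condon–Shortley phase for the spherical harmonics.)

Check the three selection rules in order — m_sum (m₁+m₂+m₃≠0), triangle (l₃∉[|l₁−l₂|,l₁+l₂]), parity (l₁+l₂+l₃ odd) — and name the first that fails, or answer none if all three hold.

m₁+m₂+m₃ = -3 + 0 + 3 = 0  ✓
triangle: |6−1|=5 ≤ l₃=6 ≤ 6+1=7  ✓
parity: l₁+l₂+l₃ = 13 is odd  ✗

parity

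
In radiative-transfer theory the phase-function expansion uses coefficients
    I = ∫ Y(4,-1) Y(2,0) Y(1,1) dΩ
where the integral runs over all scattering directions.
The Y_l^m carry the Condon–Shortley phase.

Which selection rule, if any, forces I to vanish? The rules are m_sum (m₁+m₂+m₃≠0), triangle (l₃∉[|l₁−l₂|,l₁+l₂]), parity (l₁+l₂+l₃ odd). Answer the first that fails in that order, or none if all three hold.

azimuthal sum: -1 + 0 + 1 = 0  ✓
2 ≤ 1 ≤ 6 (triangle on l)  ✗
L = 4 + 2 + 1 = 7 (odd)

triangle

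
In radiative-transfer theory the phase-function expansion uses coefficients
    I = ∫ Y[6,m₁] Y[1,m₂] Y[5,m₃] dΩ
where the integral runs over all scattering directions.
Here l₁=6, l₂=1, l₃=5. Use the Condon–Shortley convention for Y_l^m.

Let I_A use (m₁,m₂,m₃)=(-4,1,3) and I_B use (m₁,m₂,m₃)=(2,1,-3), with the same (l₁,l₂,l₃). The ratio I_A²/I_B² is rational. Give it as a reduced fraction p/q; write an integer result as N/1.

15/2

Shared (l₁,l₂,l₃)=(6,1,5): N and (l;000)² cancel in I_A²/I_B².
A: Δ = 2!·10!·0!/13! = 1/858; Racah Σ t=2..2: t=2:+1/161280 = 1/161280; ⇒ 3j(6 1 5; -4 1 3)² = 15/286, sgn +1
B: Δ = 2!·10!·0!/13! = 1/858; Racah Σ t=2..2: t=2:+1/161280 = 1/161280; ⇒ 3j(6 1 5; 2 1 -3)² = 1/143, sgn +1
I_A²/I_B² = (15/286)/(1/143) = 15/2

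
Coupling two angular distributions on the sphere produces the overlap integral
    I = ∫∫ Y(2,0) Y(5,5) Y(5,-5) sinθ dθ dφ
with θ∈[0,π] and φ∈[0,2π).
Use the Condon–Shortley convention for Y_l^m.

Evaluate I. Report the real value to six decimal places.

m-sum 0 ✓  L=12 even ✓  3≤5≤7 ✓
Π(2lᵢ+1) = 5×11×11 = 605
triangle coeff Δ(2,5,5) = 1/38610
Σ_t [0,2]: t=0:+1/2880 t=1:−1/576 t=2:+1/2880 = -1/960
(3j)²=10/429 [(2 5 5; 0 0 0)], sign=+1
Σ_t [2,2]: t=2:+1/161280 = 1/161280
(3j)²=15/286 [(2 5 5; 0 5 -5)], sign=+1
⇒ 4πI² = 125/169
I = (+1)√(125/169/(4π)) = 0.24260890

0.242609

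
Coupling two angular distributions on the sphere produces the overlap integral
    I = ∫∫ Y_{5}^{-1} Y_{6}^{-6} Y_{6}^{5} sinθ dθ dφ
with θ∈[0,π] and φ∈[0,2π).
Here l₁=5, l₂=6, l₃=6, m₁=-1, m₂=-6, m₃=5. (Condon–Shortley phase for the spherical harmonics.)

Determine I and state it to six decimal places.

0.000000

-1 − 6 + 5 = -2 ≠ 0: azimuthal integral kills it; I = 0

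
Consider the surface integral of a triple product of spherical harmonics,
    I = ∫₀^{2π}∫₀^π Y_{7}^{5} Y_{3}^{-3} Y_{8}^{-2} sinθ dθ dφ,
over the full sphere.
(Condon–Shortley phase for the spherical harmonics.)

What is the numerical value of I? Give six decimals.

-0.069177

Rules hold: Σm=0, L=18 even, 4≤8≤10.
N = 15·7·17 = 1785
Δ = 2!·12!·4!/19! = 1/5290740
Racah Σ t=0..2: t=0:+1/7257600 t=1:−1/2073600 t=2:+1/7257600 = -1/4838400
⇒ 3j(7 3 8; 0 0 0)² = 252/20995, sgn -1
Racah Σ t=0..0: t=0:+1/348364800 = 1/348364800
⇒ 3j(7 3 8; 5 -3 -2)² = 165/58786, sgn +1
4πI² = N·(3j₀)²·(3jₘ)² = 62370/1037153
I = -1·√(0.0601358/4π) = -0.06917697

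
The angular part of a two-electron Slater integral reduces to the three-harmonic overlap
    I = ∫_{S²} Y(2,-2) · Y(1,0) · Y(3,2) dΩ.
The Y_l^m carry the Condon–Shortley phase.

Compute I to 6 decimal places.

0.184674

m-sum 0 ✓  L=6 even ✓  1≤3≤3 ✓
Π(2lᵢ+1) = 5×3×7 = 105
triangle coeff Δ(2,1,3) = 1/105
Σ_t [0,0]: t=0:+1/4 = 1/4
(3j)²=3/35 [(2 1 3; 0 0 0)], sign=-1
Σ_t [0,0]: t=0:+1/24 = 1/24
(3j)²=1/21 [(2 1 3; -2 0 2)], sign=-1
⇒ 4πI² = 3/7
I = (+1)√(3/7/(4π)) = 0.18467439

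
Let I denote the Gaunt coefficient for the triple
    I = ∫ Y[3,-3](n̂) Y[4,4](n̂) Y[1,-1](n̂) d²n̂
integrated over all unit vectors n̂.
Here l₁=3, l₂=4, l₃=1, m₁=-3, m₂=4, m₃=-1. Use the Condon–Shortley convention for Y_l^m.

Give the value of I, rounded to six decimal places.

0.325735

Checks pass: Σm=0; 8 even; l₃=1∈[1,7].
(2·3+1)(2·4+1)(2·1+1) = 189
Δ: 6! 0! 2! / 9! → 1/252
sum: t=3:−1/36 = -1/36
3j²(3 4 1; 0 0 0) = Δ·Π!·Σ² = 4/63  (sign +1)
sum: t=6:+1/1440 = 1/1440
3j²(3 4 1; -3 4 -1) = Δ·Π!·Σ² = 1/9  (sign +1)
combine: 4πI² = 189·4/63·1/9 = 4/3
take √, sign +1: I = 0.32573501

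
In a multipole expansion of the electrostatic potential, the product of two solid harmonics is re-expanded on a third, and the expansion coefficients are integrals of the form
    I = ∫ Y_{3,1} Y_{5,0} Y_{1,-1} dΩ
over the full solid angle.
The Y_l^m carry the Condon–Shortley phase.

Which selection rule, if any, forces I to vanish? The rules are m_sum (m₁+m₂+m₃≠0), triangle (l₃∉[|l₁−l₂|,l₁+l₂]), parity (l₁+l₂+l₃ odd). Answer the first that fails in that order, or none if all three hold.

triangle

azimuthal sum: 1 + 0 − 1 = 0  ✓
2 ≤ 1 ≤ 8 (triangle on l)  ✗
L = 3 + 5 + 1 = 9 (odd)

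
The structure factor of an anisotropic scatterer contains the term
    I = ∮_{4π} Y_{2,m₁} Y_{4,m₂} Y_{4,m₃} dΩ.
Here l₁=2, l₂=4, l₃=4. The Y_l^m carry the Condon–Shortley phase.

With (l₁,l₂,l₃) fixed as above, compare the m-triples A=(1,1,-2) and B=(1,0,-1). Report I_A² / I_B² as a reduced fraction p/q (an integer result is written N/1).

l's match ⇒ only the (l;m) 3-j factors differ between A and B.
A: triangle coeff Δ(2,4,4) = 1/13860; Σ_t [0,1]: t=0:+1/240 t=1:−1/96 = -1/160; (3j)²=27/1540 [(2 4 4; 1 1 -2)], sign=-1
B: triangle coeff Δ(2,4,4) = 1/13860; Σ_t [0,1]: t=0:+1/96 t=1:−1/72 = -1/288; (3j)²=1/462 [(2 4 4; 1 0 -1)], sign=+1
I_A²/I_B² = (27/1540)/(1/462) = 81/10

81/10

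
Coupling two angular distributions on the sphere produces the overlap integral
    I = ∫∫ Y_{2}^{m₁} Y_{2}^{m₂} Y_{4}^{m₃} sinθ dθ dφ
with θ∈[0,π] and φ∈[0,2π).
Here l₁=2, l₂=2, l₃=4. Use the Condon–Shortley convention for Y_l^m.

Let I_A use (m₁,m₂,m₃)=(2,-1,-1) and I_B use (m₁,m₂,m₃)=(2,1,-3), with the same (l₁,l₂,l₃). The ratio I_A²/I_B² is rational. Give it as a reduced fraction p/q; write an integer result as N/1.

l's match ⇒ only the (l;m) 3-j factors differ between A and B.
A: triangle coeff Δ(2,2,4) = 1/630; Σ_t [0,0]: t=0:+1/144 = 1/144; (3j)²=1/126 [(2 2 4; 2 -1 -1)], sign=-1
B: triangle coeff Δ(2,2,4) = 1/630; Σ_t [0,0]: t=0:+1/144 = 1/144; (3j)²=1/18 [(2 2 4; 2 1 -3)], sign=-1
I_A²/I_B² = (1/126)/(1/18) = 1/7

1/7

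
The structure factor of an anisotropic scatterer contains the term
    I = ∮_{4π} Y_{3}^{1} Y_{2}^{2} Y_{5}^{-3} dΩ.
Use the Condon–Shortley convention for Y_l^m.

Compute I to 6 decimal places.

-0.200476

Rules hold: Σm=0, L=10 even, 1≤5≤5.
N = 7·5·11 = 385
Δ = 0!·6!·4!/11! = 1/2310
Racah Σ t=0..0: t=0:+1/144 = 1/144
⇒ 3j(3 2 5; 0 0 0)² = 10/231, sgn -1
Racah Σ t=0..0: t=0:+1/1152 = 1/1152
⇒ 3j(3 2 5; 1 2 -3)² = 1/33, sgn +1
4πI² = N·(3j₀)²·(3jₘ)² = 50/99
I = -1·√(0.505051/4π) = -0.20047604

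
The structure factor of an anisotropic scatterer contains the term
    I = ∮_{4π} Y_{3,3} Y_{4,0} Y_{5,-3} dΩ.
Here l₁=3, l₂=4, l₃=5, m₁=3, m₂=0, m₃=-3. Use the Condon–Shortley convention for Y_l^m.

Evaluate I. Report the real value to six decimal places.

0.196280

m-sum 0 ✓  L=12 even ✓  1≤5≤7 ✓
Π(2lᵢ+1) = 7×9×11 = 693
triangle coeff Δ(3,4,5) = 1/180180
Σ_t [0,2]: t=0:+1/576 t=1:−1/144 t=2:+1/576 = -1/288
(3j)²=20/1001 [(3 4 5; 0 0 0)], sign=+1
Σ_t [0,0]: t=0:+1/2304 = 1/2304
(3j)²=5/143 [(3 4 5; 3 0 -3)], sign=+1
⇒ 4πI² = 900/1859
I = (+1)√(900/1859/(4π)) = 0.19628026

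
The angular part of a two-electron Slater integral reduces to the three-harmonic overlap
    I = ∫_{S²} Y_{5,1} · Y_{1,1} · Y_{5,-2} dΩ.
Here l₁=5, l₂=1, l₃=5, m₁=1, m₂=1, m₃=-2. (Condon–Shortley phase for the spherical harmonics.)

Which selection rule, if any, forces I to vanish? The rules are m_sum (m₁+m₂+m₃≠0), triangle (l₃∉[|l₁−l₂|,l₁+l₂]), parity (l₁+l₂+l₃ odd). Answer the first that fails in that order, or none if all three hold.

Σmᵢ = 0  ✓
l₃∈[|l₁−l₂|,l₁+l₂]=[4,6], have l₃=5  ✓
Σlᵢ = 11 ⇒ odd  ✗

parity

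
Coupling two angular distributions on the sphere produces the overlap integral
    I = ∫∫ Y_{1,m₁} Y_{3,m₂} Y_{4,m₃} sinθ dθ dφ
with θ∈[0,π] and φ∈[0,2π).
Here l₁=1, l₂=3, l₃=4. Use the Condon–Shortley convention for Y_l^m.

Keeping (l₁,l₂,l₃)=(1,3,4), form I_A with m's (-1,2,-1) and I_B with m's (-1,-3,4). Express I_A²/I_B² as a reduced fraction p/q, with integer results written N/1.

3/28

Same 1,3,4: normalisation and zero-m 3j drop out of the ratio.
A: Δ: 0! 2! 6! / 9! → 1/252; sum: t=0:+1/240 = 1/240; 3j²(1 3 4; -1 2 -1) = Δ·Π!·Σ² = 1/84  (sign -1)
B: Δ: 0! 2! 6! / 9! → 1/252; sum: t=0:+1/1440 = 1/1440; 3j²(1 3 4; -1 -3 4) = Δ·Π!·Σ² = 1/9  (sign +1)
I_A²/I_B² = (1/84)/(1/9) = 3/28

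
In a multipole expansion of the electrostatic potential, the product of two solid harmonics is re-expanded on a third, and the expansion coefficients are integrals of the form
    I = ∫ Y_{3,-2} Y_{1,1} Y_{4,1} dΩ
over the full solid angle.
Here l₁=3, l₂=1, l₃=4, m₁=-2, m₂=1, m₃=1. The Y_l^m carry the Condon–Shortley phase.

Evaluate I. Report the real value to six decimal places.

-0.106622

Checks pass: Σm=0; 8 even; l₃=4∈[2,4].
(2·3+1)(2·1+1)(2·4+1) = 189
Δ: 0! 6! 2! / 9! → 1/252
sum: t=0:+1/36 = 1/36
3j²(3 1 4; 0 0 0) = Δ·Π!·Σ² = 4/63  (sign +1)
sum: t=0:+1/240 = 1/240
3j²(3 1 4; -2 1 1) = Δ·Π!·Σ² = 1/84  (sign -1)
combine: 4πI² = 189·4/63·1/84 = 1/7
take √, sign -1: I = -0.10662181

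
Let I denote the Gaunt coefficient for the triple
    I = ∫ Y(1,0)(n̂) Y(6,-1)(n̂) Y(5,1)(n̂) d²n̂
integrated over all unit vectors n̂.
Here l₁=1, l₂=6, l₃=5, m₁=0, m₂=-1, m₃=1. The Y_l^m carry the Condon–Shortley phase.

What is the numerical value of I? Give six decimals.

-0.241725

Checks pass: Σm=0; 12 even; l₃=5∈[5,7].
(2·1+1)(2·6+1)(2·5+1) = 429
Δ: 2! 0! 10! / 13! → 1/858
sum: t=1:−1/14400 = -1/14400
3j²(1 6 5; 0 0 0) = Δ·Π!·Σ² = 6/143  (sign +1)
sum: t=1:−1/17280 = -1/17280
3j²(1 6 5; 0 -1 1) = Δ·Π!·Σ² = 35/858  (sign -1)
combine: 4πI² = 429·6/143·35/858 = 105/143
take √, sign -1: I = -0.24172507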